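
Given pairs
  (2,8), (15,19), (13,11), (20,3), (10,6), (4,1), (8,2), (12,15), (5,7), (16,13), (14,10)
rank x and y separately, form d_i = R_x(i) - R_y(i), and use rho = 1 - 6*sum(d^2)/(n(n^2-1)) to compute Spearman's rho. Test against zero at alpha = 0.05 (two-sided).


Step 1: Rank x and y separately (midranks; no ties here).
rank(x): 2->1, 15->9, 13->7, 20->11, 10->5, 4->2, 8->4, 12->6, 5->3, 16->10, 14->8
rank(y): 8->6, 19->11, 11->8, 3->3, 6->4, 1->1, 2->2, 15->10, 7->5, 13->9, 10->7
Step 2: d_i = R_x(i) - R_y(i); compute d_i^2.
  (1-6)^2=25, (9-11)^2=4, (7-8)^2=1, (11-3)^2=64, (5-4)^2=1, (2-1)^2=1, (4-2)^2=4, (6-10)^2=16, (3-5)^2=4, (10-9)^2=1, (8-7)^2=1
sum(d^2) = 122.
Step 3: rho = 1 - 6*122 / (11*(11^2 - 1)) = 1 - 732/1320 = 0.445455.
Step 4: Under H0, t = rho * sqrt((n-2)/(1-rho^2)) = 1.4926 ~ t(9).
Step 5: Two-sided p-value from the t-distribution with 9 df = 0.169733.
Step 6: alpha = 0.05. fail to reject H0.

rho = 0.4455, p = 0.169733, fail to reject H0 at alpha = 0.05.


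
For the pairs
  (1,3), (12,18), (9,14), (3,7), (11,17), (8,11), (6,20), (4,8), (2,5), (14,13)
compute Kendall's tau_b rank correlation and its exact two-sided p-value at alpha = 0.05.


Step 1: Enumerate the 45 unordered pairs (i,j) with i<j and classify each by sign(x_j-x_i) * sign(y_j-y_i).
  (1,2):dx=+11,dy=+15->C; (1,3):dx=+8,dy=+11->C; (1,4):dx=+2,dy=+4->C; (1,5):dx=+10,dy=+14->C
  (1,6):dx=+7,dy=+8->C; (1,7):dx=+5,dy=+17->C; (1,8):dx=+3,dy=+5->C; (1,9):dx=+1,dy=+2->C
  (1,10):dx=+13,dy=+10->C; (2,3):dx=-3,dy=-4->C; (2,4):dx=-9,dy=-11->C; (2,5):dx=-1,dy=-1->C
  (2,6):dx=-4,dy=-7->C; (2,7):dx=-6,dy=+2->D; (2,8):dx=-8,dy=-10->C; (2,9):dx=-10,dy=-13->C
  (2,10):dx=+2,dy=-5->D; (3,4):dx=-6,dy=-7->C; (3,5):dx=+2,dy=+3->C; (3,6):dx=-1,dy=-3->C
  (3,7):dx=-3,dy=+6->D; (3,8):dx=-5,dy=-6->C; (3,9):dx=-7,dy=-9->C; (3,10):dx=+5,dy=-1->D
  (4,5):dx=+8,dy=+10->C; (4,6):dx=+5,dy=+4->C; (4,7):dx=+3,dy=+13->C; (4,8):dx=+1,dy=+1->C
  (4,9):dx=-1,dy=-2->C; (4,10):dx=+11,dy=+6->C; (5,6):dx=-3,dy=-6->C; (5,7):dx=-5,dy=+3->D
  (5,8):dx=-7,dy=-9->C; (5,9):dx=-9,dy=-12->C; (5,10):dx=+3,dy=-4->D; (6,7):dx=-2,dy=+9->D
  (6,8):dx=-4,dy=-3->C; (6,9):dx=-6,dy=-6->C; (6,10):dx=+6,dy=+2->C; (7,8):dx=-2,dy=-12->C
  (7,9):dx=-4,dy=-15->C; (7,10):dx=+8,dy=-7->D; (8,9):dx=-2,dy=-3->C; (8,10):dx=+10,dy=+5->C
  (9,10):dx=+12,dy=+8->C
Step 2: C = 37, D = 8, total pairs = 45.
Step 3: tau = (C - D)/(n(n-1)/2) = (37 - 8)/45 = 0.644444.
Step 4: Exact two-sided p-value (enumerate n! = 3628800 permutations of y under H0): p = 0.009148.
Step 5: alpha = 0.05. reject H0.

tau_b = 0.6444 (C=37, D=8), p = 0.009148, reject H0.


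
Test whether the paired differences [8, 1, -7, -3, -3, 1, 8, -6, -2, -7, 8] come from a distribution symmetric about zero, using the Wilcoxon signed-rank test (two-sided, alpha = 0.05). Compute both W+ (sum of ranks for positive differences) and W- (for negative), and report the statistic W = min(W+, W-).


Step 1: Drop any zero differences (none here) and take |d_i|.
|d| = [8, 1, 7, 3, 3, 1, 8, 6, 2, 7, 8]
Step 2: Midrank |d_i| (ties get averaged ranks).
ranks: |8|->10, |1|->1.5, |7|->7.5, |3|->4.5, |3|->4.5, |1|->1.5, |8|->10, |6|->6, |2|->3, |7|->7.5, |8|->10
Step 3: Attach original signs; sum ranks with positive sign and with negative sign.
W+ = 10 + 1.5 + 1.5 + 10 + 10 = 33
W- = 7.5 + 4.5 + 4.5 + 6 + 3 + 7.5 = 33
(Check: W+ + W- = 66 should equal n(n+1)/2 = 66.)
Step 4: Test statistic W = min(W+, W-) = 33.
Step 5: Ties in |d|, so use the tie-corrected normal approximation.
        E[W] = n(n+1)/4 = 11*12/4 = 33.
        Tie groups: |d|=1 (t=2), |d|=3 (t=2), |d|=7 (t=2), |d|=8 (t=3); sum(t^3 - t) = 42.
        Var[W] = n(n+1)(2n+1)/24 - sum(t^3-t)/48 = 3036/24 - 42/48 = 125.625.
        z = (W - E[W]) / sqrt(Var[W]) = (33 - 33) / 11.2083 = 0.0000.
        Two-sided p = 2*Phi(z) = 1.000000.
Step 6: alpha = 0.05. fail to reject H0.

W+ = 33, W- = 33, W = min = 33, p = 1.000000, fail to reject H0.


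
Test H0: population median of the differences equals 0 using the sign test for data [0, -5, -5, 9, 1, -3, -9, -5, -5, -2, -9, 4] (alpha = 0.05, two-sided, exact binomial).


Step 1: Discard zero differences. Original n = 12; n_eff = number of nonzero differences = 11.
Nonzero differences (with sign): -5, -5, +9, +1, -3, -9, -5, -5, -2, -9, +4
Step 2: Count signs: positive = 3, negative = 8.
Step 3: Under H0: P(positive) = 0.5, so the number of positives S ~ Bin(11, 0.5).
Step 4: Two-sided exact p-value = sum of Bin(11,0.5) probabilities at or below the observed probability = 0.226562.
Step 5: alpha = 0.05. fail to reject H0.

n_eff = 11, pos = 3, neg = 8, p = 0.226562, fail to reject H0.


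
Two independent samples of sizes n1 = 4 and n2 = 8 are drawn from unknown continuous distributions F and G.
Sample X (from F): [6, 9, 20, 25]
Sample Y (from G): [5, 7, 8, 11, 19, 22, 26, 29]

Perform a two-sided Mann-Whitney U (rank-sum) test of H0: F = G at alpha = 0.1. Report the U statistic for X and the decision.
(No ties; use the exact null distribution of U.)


Step 1: Combine and sort all 12 observations; assign midranks.
sorted (value, group): (5,Y), (6,X), (7,Y), (8,Y), (9,X), (11,Y), (19,Y), (20,X), (22,Y), (25,X), (26,Y), (29,Y)
ranks: 5->1, 6->2, 7->3, 8->4, 9->5, 11->6, 19->7, 20->8, 22->9, 25->10, 26->11, 29->12
Step 2: Rank sum for X: R1 = 2 + 5 + 8 + 10 = 25.
Step 3: U_X = R1 - n1(n1+1)/2 = 25 - 4*5/2 = 25 - 10 = 15.
       U_Y = n1*n2 - U_X = 32 - 15 = 17.
Step 4: No ties, so the exact null distribution of U (based on enumerating the C(12,4) = 495 equally likely rank assignments) gives the two-sided p-value.
Step 5: p-value = 0.933333; compare to alpha = 0.1. fail to reject H0.

U_X = 15, p = 0.933333, fail to reject H0 at alpha = 0.1.


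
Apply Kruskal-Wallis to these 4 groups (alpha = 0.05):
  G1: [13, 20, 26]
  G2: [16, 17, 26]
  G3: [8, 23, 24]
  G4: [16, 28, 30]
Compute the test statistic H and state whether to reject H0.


Step 1: Combine all N = 12 observations and assign midranks.
sorted (value, group, rank): (8,G3,1), (13,G1,2), (16,G2,3.5), (16,G4,3.5), (17,G2,5), (20,G1,6), (23,G3,7), (24,G3,8), (26,G1,9.5), (26,G2,9.5), (28,G4,11), (30,G4,12)
Step 2: Sum ranks within each group.
R_1 = 17.5 (n_1 = 3)
R_2 = 18 (n_2 = 3)
R_3 = 16 (n_3 = 3)
R_4 = 26.5 (n_4 = 3)
Step 3: H = 12/(N(N+1)) * sum(R_i^2/n_i) - 3(N+1)
     = 12/(12*13) * (17.5^2/3 + 18^2/3 + 16^2/3 + 26.5^2/3) - 3*13
     = 0.076923 * 529.5 - 39
     = 1.730769.
Step 4: Ties present; correction factor C = 1 - 12/(12^3 - 12) = 0.993007. Corrected H = 1.730769 / 0.993007 = 1.742958.
Step 5: Under H0, H ~ chi^2(3); p-value = 0.627426.
Step 6: alpha = 0.05. fail to reject H0.

H = 1.7430, df = 3, p = 0.627426, fail to reject H0.


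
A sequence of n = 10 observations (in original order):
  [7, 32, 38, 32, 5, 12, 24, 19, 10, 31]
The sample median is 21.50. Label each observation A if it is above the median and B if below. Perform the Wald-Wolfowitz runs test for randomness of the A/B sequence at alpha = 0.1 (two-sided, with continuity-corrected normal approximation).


Step 1: Compute median = 21.50; label A = above, B = below.
Labels in order: BAAABBABBA  (n_A = 5, n_B = 5)
Step 2: Count runs R = 6.
Step 3: Under H0 (random ordering), E[R] = 2*n_A*n_B/(n_A+n_B) + 1 = 2*5*5/10 + 1 = 6.0000.
        Var[R] = 2*n_A*n_B*(2*n_A*n_B - n_A - n_B) / ((n_A+n_B)^2 * (n_A+n_B-1)) = 2000/900 = 2.2222.
        SD[R] = 1.4907.
Step 4: R = E[R], so z = 0 with no continuity correction.
Step 5: Two-sided p-value via normal approximation = 2*(1 - Phi(|z|)) = 1.000000.
Step 6: alpha = 0.1. fail to reject H0.

R = 6, z = 0.0000, p = 1.000000, fail to reject H0.


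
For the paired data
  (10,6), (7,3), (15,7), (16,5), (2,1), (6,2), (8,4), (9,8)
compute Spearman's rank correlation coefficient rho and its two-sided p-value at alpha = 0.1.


Step 1: Rank x and y separately (midranks; no ties here).
rank(x): 10->6, 7->3, 15->7, 16->8, 2->1, 6->2, 8->4, 9->5
rank(y): 6->6, 3->3, 7->7, 5->5, 1->1, 2->2, 4->4, 8->8
Step 2: d_i = R_x(i) - R_y(i); compute d_i^2.
  (6-6)^2=0, (3-3)^2=0, (7-7)^2=0, (8-5)^2=9, (1-1)^2=0, (2-2)^2=0, (4-4)^2=0, (5-8)^2=9
sum(d^2) = 18.
Step 3: rho = 1 - 6*18 / (8*(8^2 - 1)) = 1 - 108/504 = 0.785714.
Step 4: Under H0, t = rho * sqrt((n-2)/(1-rho^2)) = 3.1113 ~ t(6).
Step 5: Two-sided p-value from the t-distribution with 6 df = 0.020815.
Step 6: alpha = 0.1. reject H0.

rho = 0.7857, p = 0.020815, reject H0 at alpha = 0.1.


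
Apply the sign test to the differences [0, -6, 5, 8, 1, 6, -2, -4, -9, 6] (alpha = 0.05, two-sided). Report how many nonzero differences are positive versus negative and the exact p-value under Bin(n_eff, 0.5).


Step 1: Discard zero differences. Original n = 10; n_eff = number of nonzero differences = 9.
Nonzero differences (with sign): -6, +5, +8, +1, +6, -2, -4, -9, +6
Step 2: Count signs: positive = 5, negative = 4.
Step 3: Under H0: P(positive) = 0.5, so the number of positives S ~ Bin(9, 0.5).
Step 4: Two-sided exact p-value = sum of Bin(9,0.5) probabilities at or below the observed probability = 1.000000.
Step 5: alpha = 0.05. fail to reject H0.

n_eff = 9, pos = 5, neg = 4, p = 1.000000, fail to reject H0.


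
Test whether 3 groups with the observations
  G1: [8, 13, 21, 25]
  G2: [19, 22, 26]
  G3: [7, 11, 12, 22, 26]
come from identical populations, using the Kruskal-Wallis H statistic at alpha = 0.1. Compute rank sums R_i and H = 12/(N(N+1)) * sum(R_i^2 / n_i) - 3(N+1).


Step 1: Combine all N = 12 observations and assign midranks.
sorted (value, group, rank): (7,G3,1), (8,G1,2), (11,G3,3), (12,G3,4), (13,G1,5), (19,G2,6), (21,G1,7), (22,G2,8.5), (22,G3,8.5), (25,G1,10), (26,G2,11.5), (26,G3,11.5)
Step 2: Sum ranks within each group.
R_1 = 24 (n_1 = 4)
R_2 = 26 (n_2 = 3)
R_3 = 28 (n_3 = 5)
Step 3: H = 12/(N(N+1)) * sum(R_i^2/n_i) - 3(N+1)
     = 12/(12*13) * (24^2/4 + 26^2/3 + 28^2/5) - 3*13
     = 0.076923 * 526.133 - 39
     = 1.471795.
Step 4: Ties present; correction factor C = 1 - 12/(12^3 - 12) = 0.993007. Corrected H = 1.471795 / 0.993007 = 1.482160.
Step 5: Under H0, H ~ chi^2(2); p-value = 0.476599.
Step 6: alpha = 0.1. fail to reject H0.

H = 1.4822, df = 2, p = 0.476599, fail to reject H0.


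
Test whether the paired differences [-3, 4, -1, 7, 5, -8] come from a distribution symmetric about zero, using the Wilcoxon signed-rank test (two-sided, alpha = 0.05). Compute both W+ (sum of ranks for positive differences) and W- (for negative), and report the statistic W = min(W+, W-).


Step 1: Drop any zero differences (none here) and take |d_i|.
|d| = [3, 4, 1, 7, 5, 8]
Step 2: Midrank |d_i| (ties get averaged ranks).
ranks: |3|->2, |4|->3, |1|->1, |7|->5, |5|->4, |8|->6
Step 3: Attach original signs; sum ranks with positive sign and with negative sign.
W+ = 3 + 5 + 4 = 12
W- = 2 + 1 + 6 = 9
(Check: W+ + W- = 21 should equal n(n+1)/2 = 21.)
Step 4: Test statistic W = min(W+, W-) = 9.
Step 5: No ties, so the exact null distribution over the 2^6 = 64 sign assignments gives the two-sided p-value = 0.843750.
Step 6: alpha = 0.05. fail to reject H0.

W+ = 12, W- = 9, W = min = 9, p = 0.843750, fail to reject H0.


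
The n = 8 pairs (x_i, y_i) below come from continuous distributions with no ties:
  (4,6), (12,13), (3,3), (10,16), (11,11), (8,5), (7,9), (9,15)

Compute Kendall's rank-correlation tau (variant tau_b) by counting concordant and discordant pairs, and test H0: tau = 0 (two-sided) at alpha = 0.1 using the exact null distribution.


Step 1: Enumerate the 28 unordered pairs (i,j) with i<j and classify each by sign(x_j-x_i) * sign(y_j-y_i).
  (1,2):dx=+8,dy=+7->C; (1,3):dx=-1,dy=-3->C; (1,4):dx=+6,dy=+10->C; (1,5):dx=+7,dy=+5->C
  (1,6):dx=+4,dy=-1->D; (1,7):dx=+3,dy=+3->C; (1,8):dx=+5,dy=+9->C; (2,3):dx=-9,dy=-10->C
  (2,4):dx=-2,dy=+3->D; (2,5):dx=-1,dy=-2->C; (2,6):dx=-4,dy=-8->C; (2,7):dx=-5,dy=-4->C
  (2,8):dx=-3,dy=+2->D; (3,4):dx=+7,dy=+13->C; (3,5):dx=+8,dy=+8->C; (3,6):dx=+5,dy=+2->C
  (3,7):dx=+4,dy=+6->C; (3,8):dx=+6,dy=+12->C; (4,5):dx=+1,dy=-5->D; (4,6):dx=-2,dy=-11->C
  (4,7):dx=-3,dy=-7->C; (4,8):dx=-1,dy=-1->C; (5,6):dx=-3,dy=-6->C; (5,7):dx=-4,dy=-2->C
  (5,8):dx=-2,dy=+4->D; (6,7):dx=-1,dy=+4->D; (6,8):dx=+1,dy=+10->C; (7,8):dx=+2,dy=+6->C
Step 2: C = 22, D = 6, total pairs = 28.
Step 3: tau = (C - D)/(n(n-1)/2) = (22 - 6)/28 = 0.571429.
Step 4: Exact two-sided p-value (enumerate n! = 40320 permutations of y under H0): p = 0.061012.
Step 5: alpha = 0.1. reject H0.

tau_b = 0.5714 (C=22, D=6), p = 0.061012, reject H0.


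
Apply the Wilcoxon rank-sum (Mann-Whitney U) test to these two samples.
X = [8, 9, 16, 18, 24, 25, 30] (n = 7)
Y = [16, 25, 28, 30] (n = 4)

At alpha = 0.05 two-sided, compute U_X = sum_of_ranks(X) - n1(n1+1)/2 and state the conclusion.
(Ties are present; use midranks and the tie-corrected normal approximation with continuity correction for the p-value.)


Step 1: Combine and sort all 11 observations; assign midranks.
sorted (value, group): (8,X), (9,X), (16,X), (16,Y), (18,X), (24,X), (25,X), (25,Y), (28,Y), (30,X), (30,Y)
ranks: 8->1, 9->2, 16->3.5, 16->3.5, 18->5, 24->6, 25->7.5, 25->7.5, 28->9, 30->10.5, 30->10.5
Step 2: Rank sum for X: R1 = 1 + 2 + 3.5 + 5 + 6 + 7.5 + 10.5 = 35.5.
Step 3: U_X = R1 - n1(n1+1)/2 = 35.5 - 7*8/2 = 35.5 - 28 = 7.5.
       U_Y = n1*n2 - U_X = 28 - 7.5 = 20.5.
Step 4: Ties are present, so use the tie-corrected normal approximation (with continuity correction) for the p-value.
Step 5: p-value = 0.253577; compare to alpha = 0.05. fail to reject H0.

U_X = 7.5, p = 0.253577, fail to reject H0 at alpha = 0.05.


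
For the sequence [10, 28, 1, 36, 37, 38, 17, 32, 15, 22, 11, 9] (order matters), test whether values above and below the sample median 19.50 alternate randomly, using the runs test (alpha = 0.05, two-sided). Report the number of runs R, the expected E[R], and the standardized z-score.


Step 1: Compute median = 19.50; label A = above, B = below.
Labels in order: BABAAABABABB  (n_A = 6, n_B = 6)
Step 2: Count runs R = 9.
Step 3: Under H0 (random ordering), E[R] = 2*n_A*n_B/(n_A+n_B) + 1 = 2*6*6/12 + 1 = 7.0000.
        Var[R] = 2*n_A*n_B*(2*n_A*n_B - n_A - n_B) / ((n_A+n_B)^2 * (n_A+n_B-1)) = 4320/1584 = 2.7273.
        SD[R] = 1.6514.
Step 4: Continuity-corrected z = (R - 0.5 - E[R]) / SD[R] = (9 - 0.5 - 7.0000) / 1.6514 = 0.9083.
Step 5: Two-sided p-value via normal approximation = 2*(1 - Phi(|z|)) = 0.363722.
Step 6: alpha = 0.05. fail to reject H0.

R = 9, z = 0.9083, p = 0.363722, fail to reject H0.


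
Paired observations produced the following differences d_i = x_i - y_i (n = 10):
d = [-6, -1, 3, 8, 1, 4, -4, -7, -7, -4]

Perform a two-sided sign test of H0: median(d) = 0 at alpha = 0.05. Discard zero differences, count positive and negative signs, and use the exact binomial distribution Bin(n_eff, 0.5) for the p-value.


Step 1: Discard zero differences. Original n = 10; n_eff = number of nonzero differences = 10.
Nonzero differences (with sign): -6, -1, +3, +8, +1, +4, -4, -7, -7, -4
Step 2: Count signs: positive = 4, negative = 6.
Step 3: Under H0: P(positive) = 0.5, so the number of positives S ~ Bin(10, 0.5).
Step 4: Two-sided exact p-value = sum of Bin(10,0.5) probabilities at or below the observed probability = 0.753906.
Step 5: alpha = 0.05. fail to reject H0.

n_eff = 10, pos = 4, neg = 6, p = 0.753906, fail to reject H0.


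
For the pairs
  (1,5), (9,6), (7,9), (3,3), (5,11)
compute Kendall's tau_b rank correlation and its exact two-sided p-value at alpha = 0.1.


Step 1: Enumerate the 10 unordered pairs (i,j) with i<j and classify each by sign(x_j-x_i) * sign(y_j-y_i).
  (1,2):dx=+8,dy=+1->C; (1,3):dx=+6,dy=+4->C; (1,4):dx=+2,dy=-2->D; (1,5):dx=+4,dy=+6->C
  (2,3):dx=-2,dy=+3->D; (2,4):dx=-6,dy=-3->C; (2,5):dx=-4,dy=+5->D; (3,4):dx=-4,dy=-6->C
  (3,5):dx=-2,dy=+2->D; (4,5):dx=+2,dy=+8->C
Step 2: C = 6, D = 4, total pairs = 10.
Step 3: tau = (C - D)/(n(n-1)/2) = (6 - 4)/10 = 0.200000.
Step 4: Exact two-sided p-value (enumerate n! = 120 permutations of y under H0): p = 0.816667.
Step 5: alpha = 0.1. fail to reject H0.

tau_b = 0.2000 (C=6, D=4), p = 0.816667, fail to reject H0.


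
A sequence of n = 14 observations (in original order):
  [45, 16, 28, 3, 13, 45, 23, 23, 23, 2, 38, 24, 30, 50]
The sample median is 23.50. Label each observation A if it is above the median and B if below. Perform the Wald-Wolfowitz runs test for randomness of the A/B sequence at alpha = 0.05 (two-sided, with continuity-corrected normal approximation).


Step 1: Compute median = 23.50; label A = above, B = below.
Labels in order: ABABBABBBBAAAA  (n_A = 7, n_B = 7)
Step 2: Count runs R = 7.
Step 3: Under H0 (random ordering), E[R] = 2*n_A*n_B/(n_A+n_B) + 1 = 2*7*7/14 + 1 = 8.0000.
        Var[R] = 2*n_A*n_B*(2*n_A*n_B - n_A - n_B) / ((n_A+n_B)^2 * (n_A+n_B-1)) = 8232/2548 = 3.2308.
        SD[R] = 1.7974.
Step 4: Continuity-corrected z = (R + 0.5 - E[R]) / SD[R] = (7 + 0.5 - 8.0000) / 1.7974 = -0.2782.
Step 5: Two-sided p-value via normal approximation = 2*(1 - Phi(|z|)) = 0.780879.
Step 6: alpha = 0.05. fail to reject H0.

R = 7, z = -0.2782, p = 0.780879, fail to reject H0.


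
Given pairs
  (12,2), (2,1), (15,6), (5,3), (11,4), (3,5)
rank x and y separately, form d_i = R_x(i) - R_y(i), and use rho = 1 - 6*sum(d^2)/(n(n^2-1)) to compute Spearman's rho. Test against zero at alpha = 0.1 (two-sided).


Step 1: Rank x and y separately (midranks; no ties here).
rank(x): 12->5, 2->1, 15->6, 5->3, 11->4, 3->2
rank(y): 2->2, 1->1, 6->6, 3->3, 4->4, 5->5
Step 2: d_i = R_x(i) - R_y(i); compute d_i^2.
  (5-2)^2=9, (1-1)^2=0, (6-6)^2=0, (3-3)^2=0, (4-4)^2=0, (2-5)^2=9
sum(d^2) = 18.
Step 3: rho = 1 - 6*18 / (6*(6^2 - 1)) = 1 - 108/210 = 0.485714.
Step 4: Under H0, t = rho * sqrt((n-2)/(1-rho^2)) = 1.1113 ~ t(4).
Step 5: Two-sided p-value from the t-distribution with 4 df = 0.328723.
Step 6: alpha = 0.1. fail to reject H0.

rho = 0.4857, p = 0.328723, fail to reject H0 at alpha = 0.1.


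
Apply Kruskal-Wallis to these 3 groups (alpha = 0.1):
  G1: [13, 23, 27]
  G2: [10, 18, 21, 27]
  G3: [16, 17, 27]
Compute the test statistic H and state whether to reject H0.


Step 1: Combine all N = 10 observations and assign midranks.
sorted (value, group, rank): (10,G2,1), (13,G1,2), (16,G3,3), (17,G3,4), (18,G2,5), (21,G2,6), (23,G1,7), (27,G1,9), (27,G2,9), (27,G3,9)
Step 2: Sum ranks within each group.
R_1 = 18 (n_1 = 3)
R_2 = 21 (n_2 = 4)
R_3 = 16 (n_3 = 3)
Step 3: H = 12/(N(N+1)) * sum(R_i^2/n_i) - 3(N+1)
     = 12/(10*11) * (18^2/3 + 21^2/4 + 16^2/3) - 3*11
     = 0.109091 * 303.583 - 33
     = 0.118182.
Step 4: Ties present; correction factor C = 1 - 24/(10^3 - 10) = 0.975758. Corrected H = 0.118182 / 0.975758 = 0.121118.
Step 5: Under H0, H ~ chi^2(2); p-value = 0.941238.
Step 6: alpha = 0.1. fail to reject H0.

H = 0.1211, df = 2, p = 0.941238, fail to reject H0.


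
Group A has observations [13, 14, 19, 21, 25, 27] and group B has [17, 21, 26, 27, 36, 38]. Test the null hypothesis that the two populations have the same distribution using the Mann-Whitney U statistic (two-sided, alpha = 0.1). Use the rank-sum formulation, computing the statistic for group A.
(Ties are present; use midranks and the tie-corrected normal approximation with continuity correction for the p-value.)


Step 1: Combine and sort all 12 observations; assign midranks.
sorted (value, group): (13,X), (14,X), (17,Y), (19,X), (21,X), (21,Y), (25,X), (26,Y), (27,X), (27,Y), (36,Y), (38,Y)
ranks: 13->1, 14->2, 17->3, 19->4, 21->5.5, 21->5.5, 25->7, 26->8, 27->9.5, 27->9.5, 36->11, 38->12
Step 2: Rank sum for X: R1 = 1 + 2 + 4 + 5.5 + 7 + 9.5 = 29.
Step 3: U_X = R1 - n1(n1+1)/2 = 29 - 6*7/2 = 29 - 21 = 8.
       U_Y = n1*n2 - U_X = 36 - 8 = 28.
Step 4: Ties are present, so use the tie-corrected normal approximation (with continuity correction) for the p-value.
Step 5: p-value = 0.126869; compare to alpha = 0.1. fail to reject H0.

U_X = 8, p = 0.126869, fail to reject H0 at alpha = 0.1.


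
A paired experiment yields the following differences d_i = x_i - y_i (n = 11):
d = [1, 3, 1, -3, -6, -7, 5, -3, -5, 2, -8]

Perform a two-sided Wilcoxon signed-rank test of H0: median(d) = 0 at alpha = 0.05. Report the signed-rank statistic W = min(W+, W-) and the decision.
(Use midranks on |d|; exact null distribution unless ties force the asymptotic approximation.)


Step 1: Drop any zero differences (none here) and take |d_i|.
|d| = [1, 3, 1, 3, 6, 7, 5, 3, 5, 2, 8]
Step 2: Midrank |d_i| (ties get averaged ranks).
ranks: |1|->1.5, |3|->5, |1|->1.5, |3|->5, |6|->9, |7|->10, |5|->7.5, |3|->5, |5|->7.5, |2|->3, |8|->11
Step 3: Attach original signs; sum ranks with positive sign and with negative sign.
W+ = 1.5 + 5 + 1.5 + 7.5 + 3 = 18.5
W- = 5 + 9 + 10 + 5 + 7.5 + 11 = 47.5
(Check: W+ + W- = 66 should equal n(n+1)/2 = 66.)
Step 4: Test statistic W = min(W+, W-) = 18.5.
Step 5: Ties in |d|, so use the tie-corrected normal approximation.
        E[W] = n(n+1)/4 = 11*12/4 = 33.
        Tie groups: |d|=1 (t=2), |d|=3 (t=3), |d|=5 (t=2); sum(t^3 - t) = 36.
        Var[W] = n(n+1)(2n+1)/24 - sum(t^3-t)/48 = 3036/24 - 36/48 = 125.75.
        z = (W - E[W]) / sqrt(Var[W]) = (18.5 - 33) / 11.2138 = -1.2930.
        Two-sided p = 2*Phi(z) = 0.195995.
Step 6: alpha = 0.05. fail to reject H0.

W+ = 18.5, W- = 47.5, W = min = 18.5, p = 0.195995, fail to reject H0.


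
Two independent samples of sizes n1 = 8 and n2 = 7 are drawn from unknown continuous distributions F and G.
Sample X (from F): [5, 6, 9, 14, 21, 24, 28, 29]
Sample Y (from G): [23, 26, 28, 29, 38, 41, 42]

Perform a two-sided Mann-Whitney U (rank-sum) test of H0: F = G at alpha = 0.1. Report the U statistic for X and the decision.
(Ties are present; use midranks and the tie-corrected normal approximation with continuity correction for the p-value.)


Step 1: Combine and sort all 15 observations; assign midranks.
sorted (value, group): (5,X), (6,X), (9,X), (14,X), (21,X), (23,Y), (24,X), (26,Y), (28,X), (28,Y), (29,X), (29,Y), (38,Y), (41,Y), (42,Y)
ranks: 5->1, 6->2, 9->3, 14->4, 21->5, 23->6, 24->7, 26->8, 28->9.5, 28->9.5, 29->11.5, 29->11.5, 38->13, 41->14, 42->15
Step 2: Rank sum for X: R1 = 1 + 2 + 3 + 4 + 5 + 7 + 9.5 + 11.5 = 43.
Step 3: U_X = R1 - n1(n1+1)/2 = 43 - 8*9/2 = 43 - 36 = 7.
       U_Y = n1*n2 - U_X = 56 - 7 = 49.
Step 4: Ties are present, so use the tie-corrected normal approximation (with continuity correction) for the p-value.
Step 5: p-value = 0.017470; compare to alpha = 0.1. reject H0.

U_X = 7, p = 0.017470, reject H0 at alpha = 0.1.


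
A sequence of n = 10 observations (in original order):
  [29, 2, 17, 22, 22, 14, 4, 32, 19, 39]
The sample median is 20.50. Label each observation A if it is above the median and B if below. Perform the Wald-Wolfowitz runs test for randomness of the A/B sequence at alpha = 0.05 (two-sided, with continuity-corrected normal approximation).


Step 1: Compute median = 20.50; label A = above, B = below.
Labels in order: ABBAABBABA  (n_A = 5, n_B = 5)
Step 2: Count runs R = 7.
Step 3: Under H0 (random ordering), E[R] = 2*n_A*n_B/(n_A+n_B) + 1 = 2*5*5/10 + 1 = 6.0000.
        Var[R] = 2*n_A*n_B*(2*n_A*n_B - n_A - n_B) / ((n_A+n_B)^2 * (n_A+n_B-1)) = 2000/900 = 2.2222.
        SD[R] = 1.4907.
Step 4: Continuity-corrected z = (R - 0.5 - E[R]) / SD[R] = (7 - 0.5 - 6.0000) / 1.4907 = 0.3354.
Step 5: Two-sided p-value via normal approximation = 2*(1 - Phi(|z|)) = 0.737316.
Step 6: alpha = 0.05. fail to reject H0.

R = 7, z = 0.3354, p = 0.737316, fail to reject H0.


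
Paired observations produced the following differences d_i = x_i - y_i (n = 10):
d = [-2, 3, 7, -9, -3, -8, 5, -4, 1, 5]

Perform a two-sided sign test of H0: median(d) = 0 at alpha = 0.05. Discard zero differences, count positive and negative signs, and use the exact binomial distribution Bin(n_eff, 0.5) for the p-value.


Step 1: Discard zero differences. Original n = 10; n_eff = number of nonzero differences = 10.
Nonzero differences (with sign): -2, +3, +7, -9, -3, -8, +5, -4, +1, +5
Step 2: Count signs: positive = 5, negative = 5.
Step 3: Under H0: P(positive) = 0.5, so the number of positives S ~ Bin(10, 0.5).
Step 4: Two-sided exact p-value = sum of Bin(10,0.5) probabilities at or below the observed probability = 1.000000.
Step 5: alpha = 0.05. fail to reject H0.

n_eff = 10, pos = 5, neg = 5, p = 1.000000, fail to reject H0.


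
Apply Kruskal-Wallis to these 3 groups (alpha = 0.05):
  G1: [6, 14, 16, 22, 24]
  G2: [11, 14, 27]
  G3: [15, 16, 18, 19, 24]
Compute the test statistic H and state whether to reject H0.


Step 1: Combine all N = 13 observations and assign midranks.
sorted (value, group, rank): (6,G1,1), (11,G2,2), (14,G1,3.5), (14,G2,3.5), (15,G3,5), (16,G1,6.5), (16,G3,6.5), (18,G3,8), (19,G3,9), (22,G1,10), (24,G1,11.5), (24,G3,11.5), (27,G2,13)
Step 2: Sum ranks within each group.
R_1 = 32.5 (n_1 = 5)
R_2 = 18.5 (n_2 = 3)
R_3 = 40 (n_3 = 5)
Step 3: H = 12/(N(N+1)) * sum(R_i^2/n_i) - 3(N+1)
     = 12/(13*14) * (32.5^2/5 + 18.5^2/3 + 40^2/5) - 3*14
     = 0.065934 * 645.333 - 42
     = 0.549451.
Step 4: Ties present; correction factor C = 1 - 18/(13^3 - 13) = 0.991758. Corrected H = 0.549451 / 0.991758 = 0.554017.
Step 5: Under H0, H ~ chi^2(2); p-value = 0.758048.
Step 6: alpha = 0.05. fail to reject H0.

H = 0.5540, df = 2, p = 0.758048, fail to reject H0.


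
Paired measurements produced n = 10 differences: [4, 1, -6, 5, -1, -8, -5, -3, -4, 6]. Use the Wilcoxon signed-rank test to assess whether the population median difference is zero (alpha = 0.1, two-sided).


Step 1: Drop any zero differences (none here) and take |d_i|.
|d| = [4, 1, 6, 5, 1, 8, 5, 3, 4, 6]
Step 2: Midrank |d_i| (ties get averaged ranks).
ranks: |4|->4.5, |1|->1.5, |6|->8.5, |5|->6.5, |1|->1.5, |8|->10, |5|->6.5, |3|->3, |4|->4.5, |6|->8.5
Step 3: Attach original signs; sum ranks with positive sign and with negative sign.
W+ = 4.5 + 1.5 + 6.5 + 8.5 = 21
W- = 8.5 + 1.5 + 10 + 6.5 + 3 + 4.5 = 34
(Check: W+ + W- = 55 should equal n(n+1)/2 = 55.)
Step 4: Test statistic W = min(W+, W-) = 21.
Step 5: Ties in |d|, so use the tie-corrected normal approximation.
        E[W] = n(n+1)/4 = 10*11/4 = 27.5.
        Tie groups: |d|=1 (t=2), |d|=4 (t=2), |d|=5 (t=2), |d|=6 (t=2); sum(t^3 - t) = 24.
        Var[W] = n(n+1)(2n+1)/24 - sum(t^3-t)/48 = 2310/24 - 24/48 = 95.75.
        z = (W - E[W]) / sqrt(Var[W]) = (21 - 27.5) / 9.7852 = -0.6643.
        Two-sided p = 2*Phi(z) = 0.506518.
Step 6: alpha = 0.1. fail to reject H0.

W+ = 21, W- = 34, W = min = 21, p = 0.506518, fail to reject H0.


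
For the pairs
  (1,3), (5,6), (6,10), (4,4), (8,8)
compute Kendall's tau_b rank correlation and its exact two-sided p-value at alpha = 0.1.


Step 1: Enumerate the 10 unordered pairs (i,j) with i<j and classify each by sign(x_j-x_i) * sign(y_j-y_i).
  (1,2):dx=+4,dy=+3->C; (1,3):dx=+5,dy=+7->C; (1,4):dx=+3,dy=+1->C; (1,5):dx=+7,dy=+5->C
  (2,3):dx=+1,dy=+4->C; (2,4):dx=-1,dy=-2->C; (2,5):dx=+3,dy=+2->C; (3,4):dx=-2,dy=-6->C
  (3,5):dx=+2,dy=-2->D; (4,5):dx=+4,dy=+4->C
Step 2: C = 9, D = 1, total pairs = 10.
Step 3: tau = (C - D)/(n(n-1)/2) = (9 - 1)/10 = 0.800000.
Step 4: Exact two-sided p-value (enumerate n! = 120 permutations of y under H0): p = 0.083333.
Step 5: alpha = 0.1. reject H0.

tau_b = 0.8000 (C=9, D=1), p = 0.083333, reject H0.


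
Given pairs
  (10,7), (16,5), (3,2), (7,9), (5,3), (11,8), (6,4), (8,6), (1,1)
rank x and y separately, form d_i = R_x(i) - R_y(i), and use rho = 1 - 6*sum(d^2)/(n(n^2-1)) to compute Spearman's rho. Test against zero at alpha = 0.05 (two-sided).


Step 1: Rank x and y separately (midranks; no ties here).
rank(x): 10->7, 16->9, 3->2, 7->5, 5->3, 11->8, 6->4, 8->6, 1->1
rank(y): 7->7, 5->5, 2->2, 9->9, 3->3, 8->8, 4->4, 6->6, 1->1
Step 2: d_i = R_x(i) - R_y(i); compute d_i^2.
  (7-7)^2=0, (9-5)^2=16, (2-2)^2=0, (5-9)^2=16, (3-3)^2=0, (8-8)^2=0, (4-4)^2=0, (6-6)^2=0, (1-1)^2=0
sum(d^2) = 32.
Step 3: rho = 1 - 6*32 / (9*(9^2 - 1)) = 1 - 192/720 = 0.733333.
Step 4: Under H0, t = rho * sqrt((n-2)/(1-rho^2)) = 2.8538 ~ t(7).
Step 5: Two-sided p-value from the t-distribution with 7 df = 0.024554.
Step 6: alpha = 0.05. reject H0.

rho = 0.7333, p = 0.024554, reject H0 at alpha = 0.05.


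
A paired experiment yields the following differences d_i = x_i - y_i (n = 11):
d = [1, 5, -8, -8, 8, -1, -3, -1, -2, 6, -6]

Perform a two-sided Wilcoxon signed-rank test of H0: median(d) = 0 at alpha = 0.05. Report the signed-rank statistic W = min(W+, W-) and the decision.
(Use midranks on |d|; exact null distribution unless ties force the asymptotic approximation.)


Step 1: Drop any zero differences (none here) and take |d_i|.
|d| = [1, 5, 8, 8, 8, 1, 3, 1, 2, 6, 6]
Step 2: Midrank |d_i| (ties get averaged ranks).
ranks: |1|->2, |5|->6, |8|->10, |8|->10, |8|->10, |1|->2, |3|->5, |1|->2, |2|->4, |6|->7.5, |6|->7.5
Step 3: Attach original signs; sum ranks with positive sign and with negative sign.
W+ = 2 + 6 + 10 + 7.5 = 25.5
W- = 10 + 10 + 2 + 5 + 2 + 4 + 7.5 = 40.5
(Check: W+ + W- = 66 should equal n(n+1)/2 = 66.)
Step 4: Test statistic W = min(W+, W-) = 25.5.
Step 5: Ties in |d|, so use the tie-corrected normal approximation.
        E[W] = n(n+1)/4 = 11*12/4 = 33.
        Tie groups: |d|=1 (t=3), |d|=6 (t=2), |d|=8 (t=3); sum(t^3 - t) = 54.
        Var[W] = n(n+1)(2n+1)/24 - sum(t^3-t)/48 = 3036/24 - 54/48 = 125.375.
        z = (W - E[W]) / sqrt(Var[W]) = (25.5 - 33) / 11.1971 = -0.6698.
        Two-sided p = 2*Phi(z) = 0.502975.
Step 6: alpha = 0.05. fail to reject H0.

W+ = 25.5, W- = 40.5, W = min = 25.5, p = 0.502975, fail to reject H0.


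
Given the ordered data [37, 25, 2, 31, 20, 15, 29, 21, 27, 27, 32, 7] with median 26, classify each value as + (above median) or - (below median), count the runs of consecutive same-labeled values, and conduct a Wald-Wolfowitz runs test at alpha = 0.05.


Step 1: Compute median = 26; label A = above, B = below.
Labels in order: ABBABBABAAAB  (n_A = 6, n_B = 6)
Step 2: Count runs R = 8.
Step 3: Under H0 (random ordering), E[R] = 2*n_A*n_B/(n_A+n_B) + 1 = 2*6*6/12 + 1 = 7.0000.
        Var[R] = 2*n_A*n_B*(2*n_A*n_B - n_A - n_B) / ((n_A+n_B)^2 * (n_A+n_B-1)) = 4320/1584 = 2.7273.
        SD[R] = 1.6514.
Step 4: Continuity-corrected z = (R - 0.5 - E[R]) / SD[R] = (8 - 0.5 - 7.0000) / 1.6514 = 0.3028.
Step 5: Two-sided p-value via normal approximation = 2*(1 - Phi(|z|)) = 0.762069.
Step 6: alpha = 0.05. fail to reject H0.

R = 8, z = 0.3028, p = 0.762069, fail to reject H0.


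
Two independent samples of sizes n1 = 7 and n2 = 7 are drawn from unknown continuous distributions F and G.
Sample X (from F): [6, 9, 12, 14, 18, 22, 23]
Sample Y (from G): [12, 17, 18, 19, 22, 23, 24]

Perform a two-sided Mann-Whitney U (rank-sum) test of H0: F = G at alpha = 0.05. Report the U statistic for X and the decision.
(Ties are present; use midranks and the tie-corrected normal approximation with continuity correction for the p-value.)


Step 1: Combine and sort all 14 observations; assign midranks.
sorted (value, group): (6,X), (9,X), (12,X), (12,Y), (14,X), (17,Y), (18,X), (18,Y), (19,Y), (22,X), (22,Y), (23,X), (23,Y), (24,Y)
ranks: 6->1, 9->2, 12->3.5, 12->3.5, 14->5, 17->6, 18->7.5, 18->7.5, 19->9, 22->10.5, 22->10.5, 23->12.5, 23->12.5, 24->14
Step 2: Rank sum for X: R1 = 1 + 2 + 3.5 + 5 + 7.5 + 10.5 + 12.5 = 42.
Step 3: U_X = R1 - n1(n1+1)/2 = 42 - 7*8/2 = 42 - 28 = 14.
       U_Y = n1*n2 - U_X = 49 - 14 = 35.
Step 4: Ties are present, so use the tie-corrected normal approximation (with continuity correction) for the p-value.
Step 5: p-value = 0.199350; compare to alpha = 0.05. fail to reject H0.

U_X = 14, p = 0.199350, fail to reject H0 at alpha = 0.05.


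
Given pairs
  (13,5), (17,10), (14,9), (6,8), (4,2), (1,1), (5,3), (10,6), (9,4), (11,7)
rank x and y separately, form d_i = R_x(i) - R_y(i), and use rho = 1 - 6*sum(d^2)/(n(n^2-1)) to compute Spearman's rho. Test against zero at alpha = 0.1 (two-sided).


Step 1: Rank x and y separately (midranks; no ties here).
rank(x): 13->8, 17->10, 14->9, 6->4, 4->2, 1->1, 5->3, 10->6, 9->5, 11->7
rank(y): 5->5, 10->10, 9->9, 8->8, 2->2, 1->1, 3->3, 6->6, 4->4, 7->7
Step 2: d_i = R_x(i) - R_y(i); compute d_i^2.
  (8-5)^2=9, (10-10)^2=0, (9-9)^2=0, (4-8)^2=16, (2-2)^2=0, (1-1)^2=0, (3-3)^2=0, (6-6)^2=0, (5-4)^2=1, (7-7)^2=0
sum(d^2) = 26.
Step 3: rho = 1 - 6*26 / (10*(10^2 - 1)) = 1 - 156/990 = 0.842424.
Step 4: Under H0, t = rho * sqrt((n-2)/(1-rho^2)) = 4.4222 ~ t(8).
Step 5: Two-sided p-value from the t-distribution with 8 df = 0.002220.
Step 6: alpha = 0.1. reject H0.

rho = 0.8424, p = 0.002220, reject H0 at alpha = 0.1.


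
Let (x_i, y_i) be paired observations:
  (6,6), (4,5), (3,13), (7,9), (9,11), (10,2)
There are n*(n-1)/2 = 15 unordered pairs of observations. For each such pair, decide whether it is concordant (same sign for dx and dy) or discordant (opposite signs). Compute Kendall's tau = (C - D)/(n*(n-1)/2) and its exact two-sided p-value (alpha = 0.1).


Step 1: Enumerate the 15 unordered pairs (i,j) with i<j and classify each by sign(x_j-x_i) * sign(y_j-y_i).
  (1,2):dx=-2,dy=-1->C; (1,3):dx=-3,dy=+7->D; (1,4):dx=+1,dy=+3->C; (1,5):dx=+3,dy=+5->C
  (1,6):dx=+4,dy=-4->D; (2,3):dx=-1,dy=+8->D; (2,4):dx=+3,dy=+4->C; (2,5):dx=+5,dy=+6->C
  (2,6):dx=+6,dy=-3->D; (3,4):dx=+4,dy=-4->D; (3,5):dx=+6,dy=-2->D; (3,6):dx=+7,dy=-11->D
  (4,5):dx=+2,dy=+2->C; (4,6):dx=+3,dy=-7->D; (5,6):dx=+1,dy=-9->D
Step 2: C = 6, D = 9, total pairs = 15.
Step 3: tau = (C - D)/(n(n-1)/2) = (6 - 9)/15 = -0.200000.
Step 4: Exact two-sided p-value (enumerate n! = 720 permutations of y under H0): p = 0.719444.
Step 5: alpha = 0.1. fail to reject H0.

tau_b = -0.2000 (C=6, D=9), p = 0.719444, fail to reject H0.


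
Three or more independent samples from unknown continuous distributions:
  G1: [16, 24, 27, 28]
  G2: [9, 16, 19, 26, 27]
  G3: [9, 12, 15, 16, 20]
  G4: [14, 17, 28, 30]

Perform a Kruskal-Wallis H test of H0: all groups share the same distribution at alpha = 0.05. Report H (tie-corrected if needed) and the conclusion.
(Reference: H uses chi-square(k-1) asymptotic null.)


Step 1: Combine all N = 18 observations and assign midranks.
sorted (value, group, rank): (9,G2,1.5), (9,G3,1.5), (12,G3,3), (14,G4,4), (15,G3,5), (16,G1,7), (16,G2,7), (16,G3,7), (17,G4,9), (19,G2,10), (20,G3,11), (24,G1,12), (26,G2,13), (27,G1,14.5), (27,G2,14.5), (28,G1,16.5), (28,G4,16.5), (30,G4,18)
Step 2: Sum ranks within each group.
R_1 = 50 (n_1 = 4)
R_2 = 46 (n_2 = 5)
R_3 = 27.5 (n_3 = 5)
R_4 = 47.5 (n_4 = 4)
Step 3: H = 12/(N(N+1)) * sum(R_i^2/n_i) - 3(N+1)
     = 12/(18*19) * (50^2/4 + 46^2/5 + 27.5^2/5 + 47.5^2/4) - 3*19
     = 0.035088 * 1763.51 - 57
     = 4.877632.
Step 4: Ties present; correction factor C = 1 - 42/(18^3 - 18) = 0.992776. Corrected H = 4.877632 / 0.992776 = 4.913124.
Step 5: Under H0, H ~ chi^2(3); p-value = 0.178270.
Step 6: alpha = 0.05. fail to reject H0.

H = 4.9131, df = 3, p = 0.178270, fail to reject H0.


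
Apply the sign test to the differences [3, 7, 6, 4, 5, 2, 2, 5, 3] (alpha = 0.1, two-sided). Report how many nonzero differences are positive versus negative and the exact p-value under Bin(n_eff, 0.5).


Step 1: Discard zero differences. Original n = 9; n_eff = number of nonzero differences = 9.
Nonzero differences (with sign): +3, +7, +6, +4, +5, +2, +2, +5, +3
Step 2: Count signs: positive = 9, negative = 0.
Step 3: Under H0: P(positive) = 0.5, so the number of positives S ~ Bin(9, 0.5).
Step 4: Two-sided exact p-value = sum of Bin(9,0.5) probabilities at or below the observed probability = 0.003906.
Step 5: alpha = 0.1. reject H0.

n_eff = 9, pos = 9, neg = 0, p = 0.003906, reject H0.


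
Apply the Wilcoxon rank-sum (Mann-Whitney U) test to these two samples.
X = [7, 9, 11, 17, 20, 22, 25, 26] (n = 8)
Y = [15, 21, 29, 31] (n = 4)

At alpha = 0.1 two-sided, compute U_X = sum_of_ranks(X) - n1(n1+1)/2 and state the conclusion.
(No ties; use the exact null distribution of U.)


Step 1: Combine and sort all 12 observations; assign midranks.
sorted (value, group): (7,X), (9,X), (11,X), (15,Y), (17,X), (20,X), (21,Y), (22,X), (25,X), (26,X), (29,Y), (31,Y)
ranks: 7->1, 9->2, 11->3, 15->4, 17->5, 20->6, 21->7, 22->8, 25->9, 26->10, 29->11, 31->12
Step 2: Rank sum for X: R1 = 1 + 2 + 3 + 5 + 6 + 8 + 9 + 10 = 44.
Step 3: U_X = R1 - n1(n1+1)/2 = 44 - 8*9/2 = 44 - 36 = 8.
       U_Y = n1*n2 - U_X = 32 - 8 = 24.
Step 4: No ties, so the exact null distribution of U (based on enumerating the C(12,8) = 495 equally likely rank assignments) gives the two-sided p-value.
Step 5: p-value = 0.214141; compare to alpha = 0.1. fail to reject H0.

U_X = 8, p = 0.214141, fail to reject H0 at alpha = 0.1.


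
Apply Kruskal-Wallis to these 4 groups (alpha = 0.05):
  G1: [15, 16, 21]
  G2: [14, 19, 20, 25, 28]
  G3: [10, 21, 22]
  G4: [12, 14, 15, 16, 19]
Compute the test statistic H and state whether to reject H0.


Step 1: Combine all N = 16 observations and assign midranks.
sorted (value, group, rank): (10,G3,1), (12,G4,2), (14,G2,3.5), (14,G4,3.5), (15,G1,5.5), (15,G4,5.5), (16,G1,7.5), (16,G4,7.5), (19,G2,9.5), (19,G4,9.5), (20,G2,11), (21,G1,12.5), (21,G3,12.5), (22,G3,14), (25,G2,15), (28,G2,16)
Step 2: Sum ranks within each group.
R_1 = 25.5 (n_1 = 3)
R_2 = 55 (n_2 = 5)
R_3 = 27.5 (n_3 = 3)
R_4 = 28 (n_4 = 5)
Step 3: H = 12/(N(N+1)) * sum(R_i^2/n_i) - 3(N+1)
     = 12/(16*17) * (25.5^2/3 + 55^2/5 + 27.5^2/3 + 28^2/5) - 3*17
     = 0.044118 * 1230.63 - 51
     = 3.292647.
Step 4: Ties present; correction factor C = 1 - 30/(16^3 - 16) = 0.992647. Corrected H = 3.292647 / 0.992647 = 3.317037.
Step 5: Under H0, H ~ chi^2(3); p-value = 0.345278.
Step 6: alpha = 0.05. fail to reject H0.

H = 3.3170, df = 3, p = 0.345278, fail to reject H0.


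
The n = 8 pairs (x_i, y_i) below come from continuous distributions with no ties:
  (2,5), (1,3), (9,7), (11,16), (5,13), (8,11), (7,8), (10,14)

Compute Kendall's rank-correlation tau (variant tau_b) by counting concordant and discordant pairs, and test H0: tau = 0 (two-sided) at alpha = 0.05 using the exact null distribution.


Step 1: Enumerate the 28 unordered pairs (i,j) with i<j and classify each by sign(x_j-x_i) * sign(y_j-y_i).
  (1,2):dx=-1,dy=-2->C; (1,3):dx=+7,dy=+2->C; (1,4):dx=+9,dy=+11->C; (1,5):dx=+3,dy=+8->C
  (1,6):dx=+6,dy=+6->C; (1,7):dx=+5,dy=+3->C; (1,8):dx=+8,dy=+9->C; (2,3):dx=+8,dy=+4->C
  (2,4):dx=+10,dy=+13->C; (2,5):dx=+4,dy=+10->C; (2,6):dx=+7,dy=+8->C; (2,7):dx=+6,dy=+5->C
  (2,8):dx=+9,dy=+11->C; (3,4):dx=+2,dy=+9->C; (3,5):dx=-4,dy=+6->D; (3,6):dx=-1,dy=+4->D
  (3,7):dx=-2,dy=+1->D; (3,8):dx=+1,dy=+7->C; (4,5):dx=-6,dy=-3->C; (4,6):dx=-3,dy=-5->C
  (4,7):dx=-4,dy=-8->C; (4,8):dx=-1,dy=-2->C; (5,6):dx=+3,dy=-2->D; (5,7):dx=+2,dy=-5->D
  (5,8):dx=+5,dy=+1->C; (6,7):dx=-1,dy=-3->C; (6,8):dx=+2,dy=+3->C; (7,8):dx=+3,dy=+6->C
Step 2: C = 23, D = 5, total pairs = 28.
Step 3: tau = (C - D)/(n(n-1)/2) = (23 - 5)/28 = 0.642857.
Step 4: Exact two-sided p-value (enumerate n! = 40320 permutations of y under H0): p = 0.031151.
Step 5: alpha = 0.05. reject H0.

tau_b = 0.6429 (C=23, D=5), p = 0.031151, reject H0.


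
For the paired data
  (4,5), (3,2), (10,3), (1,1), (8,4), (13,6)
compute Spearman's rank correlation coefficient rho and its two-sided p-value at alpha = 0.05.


Step 1: Rank x and y separately (midranks; no ties here).
rank(x): 4->3, 3->2, 10->5, 1->1, 8->4, 13->6
rank(y): 5->5, 2->2, 3->3, 1->1, 4->4, 6->6
Step 2: d_i = R_x(i) - R_y(i); compute d_i^2.
  (3-5)^2=4, (2-2)^2=0, (5-3)^2=4, (1-1)^2=0, (4-4)^2=0, (6-6)^2=0
sum(d^2) = 8.
Step 3: rho = 1 - 6*8 / (6*(6^2 - 1)) = 1 - 48/210 = 0.771429.
Step 4: Under H0, t = rho * sqrt((n-2)/(1-rho^2)) = 2.4247 ~ t(4).
Step 5: Two-sided p-value from the t-distribution with 4 df = 0.072397.
Step 6: alpha = 0.05. fail to reject H0.

rho = 0.7714, p = 0.072397, fail to reject H0 at alpha = 0.05.


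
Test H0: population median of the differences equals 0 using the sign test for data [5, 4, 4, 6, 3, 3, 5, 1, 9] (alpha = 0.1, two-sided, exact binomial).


Step 1: Discard zero differences. Original n = 9; n_eff = number of nonzero differences = 9.
Nonzero differences (with sign): +5, +4, +4, +6, +3, +3, +5, +1, +9
Step 2: Count signs: positive = 9, negative = 0.
Step 3: Under H0: P(positive) = 0.5, so the number of positives S ~ Bin(9, 0.5).
Step 4: Two-sided exact p-value = sum of Bin(9,0.5) probabilities at or below the observed probability = 0.003906.
Step 5: alpha = 0.1. reject H0.

n_eff = 9, pos = 9, neg = 0, p = 0.003906, reject H0.


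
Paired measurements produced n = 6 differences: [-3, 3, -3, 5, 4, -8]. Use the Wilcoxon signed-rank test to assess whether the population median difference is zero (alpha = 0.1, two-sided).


Step 1: Drop any zero differences (none here) and take |d_i|.
|d| = [3, 3, 3, 5, 4, 8]
Step 2: Midrank |d_i| (ties get averaged ranks).
ranks: |3|->2, |3|->2, |3|->2, |5|->5, |4|->4, |8|->6
Step 3: Attach original signs; sum ranks with positive sign and with negative sign.
W+ = 2 + 5 + 4 = 11
W- = 2 + 2 + 6 = 10
(Check: W+ + W- = 21 should equal n(n+1)/2 = 21.)
Step 4: Test statistic W = min(W+, W-) = 10.
Step 5: Ties in |d|, so use the tie-corrected normal approximation.
        E[W] = n(n+1)/4 = 6*7/4 = 10.5.
        Tie groups: |d|=3 (t=3); sum(t^3 - t) = 24.
        Var[W] = n(n+1)(2n+1)/24 - sum(t^3-t)/48 = 546/24 - 24/48 = 22.25.
        z = (W - E[W]) / sqrt(Var[W]) = (10 - 10.5) / 4.7170 = -0.1060.
        Two-sided p = 2*Phi(z) = 0.915583.
Step 6: alpha = 0.1. fail to reject H0.

W+ = 11, W- = 10, W = min = 10, p = 0.915583, fail to reject H0.
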